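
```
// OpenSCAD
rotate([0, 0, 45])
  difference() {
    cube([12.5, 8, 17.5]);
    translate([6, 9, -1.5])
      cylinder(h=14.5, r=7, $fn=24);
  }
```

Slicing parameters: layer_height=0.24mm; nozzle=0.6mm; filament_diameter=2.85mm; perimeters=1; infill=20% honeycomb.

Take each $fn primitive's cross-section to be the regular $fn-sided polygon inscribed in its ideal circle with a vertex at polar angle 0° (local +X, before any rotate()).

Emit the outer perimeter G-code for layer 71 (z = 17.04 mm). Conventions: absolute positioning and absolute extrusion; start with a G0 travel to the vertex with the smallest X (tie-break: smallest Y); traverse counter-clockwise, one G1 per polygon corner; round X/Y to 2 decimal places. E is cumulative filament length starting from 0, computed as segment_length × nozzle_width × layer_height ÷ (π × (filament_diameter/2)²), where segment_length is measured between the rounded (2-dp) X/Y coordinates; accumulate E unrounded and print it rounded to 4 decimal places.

G0 X-5.66 Y5.66 Z17.04
G1 X0.00 Y0.00 E0.1807
G1 X8.84 Y8.84 E0.4629
G1 X3.18 Y14.50 E0.6436
G1 X-5.66 Y5.66 E0.9258

At z = 17.04 mm: the cube is present — its section is the full 12.5×8 rectangle; the cylinder at (6, 9) does not reach this height (z outside [-1.5, 13]); Subtracting the remaining from the first: none of the subtracted shapes is present at this height, so the 12.5×8 cube is unchanged — 1 connected region; (rotated 45° about Z; rotation is an isometry so areas/perimeters/island counts are preserved). The outline is a single polygon with 4 vertices. Extrusion per mm of travel: 0.6 × 0.24 / (π × 1.425²) = 0.022573. Accumulating E over each segment gives final E = 0.9258.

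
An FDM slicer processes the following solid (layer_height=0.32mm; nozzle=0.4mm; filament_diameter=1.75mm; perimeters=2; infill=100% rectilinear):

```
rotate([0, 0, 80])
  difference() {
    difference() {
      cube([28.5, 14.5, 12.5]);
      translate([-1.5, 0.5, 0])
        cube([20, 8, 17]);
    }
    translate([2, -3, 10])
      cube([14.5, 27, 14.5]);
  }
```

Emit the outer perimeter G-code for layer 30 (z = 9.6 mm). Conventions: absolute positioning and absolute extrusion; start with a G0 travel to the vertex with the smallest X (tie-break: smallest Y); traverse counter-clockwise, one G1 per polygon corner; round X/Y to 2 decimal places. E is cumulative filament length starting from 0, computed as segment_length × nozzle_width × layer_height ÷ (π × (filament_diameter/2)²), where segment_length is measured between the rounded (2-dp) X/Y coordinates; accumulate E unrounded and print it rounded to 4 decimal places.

At z = 9.6 mm: the cube is present — its section is the full 28.5×14.5 rectangle; the cube at (-1.5, 0.5) (footprint 20×8) is included at this height; After the difference (first − rest): starting from the 28.5×14.5 cube, the 20×8 cube at (-1.5, 0.5) partially overlaps it — only the 148.00 mm² overlap (of its 160.00 mm²) is removed, clipping the outline — 1 connected region; the cube at (2, -3) does not reach this height (z outside [10, 24.5]); Taking the first minus the rest: none of the subtracted shapes is present at this height, so the result so far is unchanged — 1 connected region; (rotated 80° about Z; rotation is an isometry so areas/perimeters/island counts are preserved). The outline is a single polygon with 8 vertices. Extrusion per mm of travel: 0.4 × 0.32 / (π × 0.875²) = 0.053216. Accumulating E over each segment gives final E = 6.5448.

G0 X-14.28 Y2.52 Z9.60
G1 X-8.37 Y1.48 E0.3193
G1 X-5.16 Y19.69 E1.3033
G1 X2.72 Y18.31 E1.7291
G1 X-0.49 Y0.09 E2.7136
G1 X0.00 Y0.00 E2.7401
G1 X4.95 Y28.07 E4.2569
G1 X-9.33 Y30.58 E5.0285
G1 X-14.28 Y2.52 E6.5448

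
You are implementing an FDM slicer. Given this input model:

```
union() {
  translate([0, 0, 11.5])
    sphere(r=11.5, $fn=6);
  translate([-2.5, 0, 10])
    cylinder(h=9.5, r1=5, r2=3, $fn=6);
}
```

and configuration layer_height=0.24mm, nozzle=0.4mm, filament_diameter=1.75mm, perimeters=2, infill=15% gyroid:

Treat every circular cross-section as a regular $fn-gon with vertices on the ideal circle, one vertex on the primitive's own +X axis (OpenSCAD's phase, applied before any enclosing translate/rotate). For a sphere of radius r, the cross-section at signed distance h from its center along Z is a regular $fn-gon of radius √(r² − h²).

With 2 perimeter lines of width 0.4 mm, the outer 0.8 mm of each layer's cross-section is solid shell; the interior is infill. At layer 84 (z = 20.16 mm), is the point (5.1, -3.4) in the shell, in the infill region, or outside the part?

At z = 20.16 mm: the r=11.5 sphere contributes a regular 6-gon of circumradius √(11.5²−8.66²) = 7.567; the cone at (-2.5, 0) is not intersected at this z (z outside [10, 19.5]); Combining (union): only the r=11.5 sphere is present, so the union is just that shape — 1 connected region. Overall, the cross-section is a single solid region. The nearest boundary edge runs (3.78, -6.55)→(7.57, 0.00); distance from the point to it = 0.44 mm. The point is inside the cross-section, 0.44 mm from the nearest boundary — within the 0.8 mm shell band (2 × 0.4).

shell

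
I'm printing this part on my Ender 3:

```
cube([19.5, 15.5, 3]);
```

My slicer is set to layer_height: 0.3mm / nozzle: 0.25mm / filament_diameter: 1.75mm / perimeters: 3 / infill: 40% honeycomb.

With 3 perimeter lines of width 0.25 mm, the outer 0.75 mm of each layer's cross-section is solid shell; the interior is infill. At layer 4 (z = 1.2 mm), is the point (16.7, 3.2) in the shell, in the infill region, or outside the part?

infill

At z = 1.2 mm: the cube (footprint 19.5×15.5) is included at this height. Overall, the cross-section is a single solid region. The nearest boundary edge runs (19.50, 0.00)→(19.50, 15.50); distance from the point to it = 2.80 mm. The point is inside the cross-section and 2.80 mm from the nearest boundary — more than the 0.75 mm shell width (3 × 0.25), so it's in the infill interior.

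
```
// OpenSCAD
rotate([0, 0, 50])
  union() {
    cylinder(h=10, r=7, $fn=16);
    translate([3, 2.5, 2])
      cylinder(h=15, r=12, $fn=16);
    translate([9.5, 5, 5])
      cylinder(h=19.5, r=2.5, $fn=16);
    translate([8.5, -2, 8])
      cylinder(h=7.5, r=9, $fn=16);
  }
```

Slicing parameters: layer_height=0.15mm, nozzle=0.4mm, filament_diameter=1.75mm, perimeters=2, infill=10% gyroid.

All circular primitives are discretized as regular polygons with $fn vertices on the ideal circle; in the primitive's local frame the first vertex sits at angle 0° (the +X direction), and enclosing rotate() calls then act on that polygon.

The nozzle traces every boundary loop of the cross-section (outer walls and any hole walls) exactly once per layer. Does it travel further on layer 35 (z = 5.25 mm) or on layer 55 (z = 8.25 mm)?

Layer 35 (z = 5.25): the r=7 cylinder contributes a regular 16-gon of circumradius 7 (perimeter = 2·16·7.000·sin(180°/16) = 43.70 mm); the cylinder at (3, 2.5): section is a regular 16-gon, circumradius r=12 (perimeter = 2·16·12.000·sin(180°/16) = 74.91 mm); the r=2.5 cylinder at (9.5, 5) gives a regular 16-gon of circumradius 2.5 (constant along its height) (perimeter = 2·16·2.500·sin(180°/16) = 15.61 mm); the cylinder at (8.5, -2) is absent (z outside [8, 15.5]); Merging all regions: the regions partially overlap (shared area 169.15 mm²), so the edge portions inside another operand are dropped and the merged outline is re-measured after clipping — boundary = 74.91 mm; (whole slice rotated 50° about Z — lengths, areas and connectivity unchanged). So its perimeter = 74.91 mm. Layer 55 (z = 8.25): the r=7 cylinder gives a regular 16-gon of circumradius 7 (constant along its height) (perimeter = 2·16·7.000·sin(180°/16) = 43.70 mm); the r=12 cylinder at (3, 2.5) gives a regular 16-gon of circumradius 12 (constant along its height) (perimeter = 2·16·12.000·sin(180°/16) = 74.91 mm); the r=2.5 cylinder at (9.5, 5) gives a regular 16-gon of circumradius 2.5 (constant along its height) (perimeter = 2·16·2.500·sin(180°/16) = 15.61 mm); the cylinder at (8.5, -2): section is a regular 16-gon, circumradius r=9 (perimeter = 2·16·9.000·sin(180°/16) = 56.19 mm); Combining (union): the regions partially overlap (shared area 355.41 mm²), so the edge portions inside another operand are dropped and the merged outline is re-measured after clipping — boundary = 81.36 mm; (whole slice rotated 50° about Z — lengths, areas and connectivity unchanged). So its perimeter = 81.36 mm. Layer 55 is larger (81.36 vs 74.91 mm).

layer 55 (z = 8.25 mm)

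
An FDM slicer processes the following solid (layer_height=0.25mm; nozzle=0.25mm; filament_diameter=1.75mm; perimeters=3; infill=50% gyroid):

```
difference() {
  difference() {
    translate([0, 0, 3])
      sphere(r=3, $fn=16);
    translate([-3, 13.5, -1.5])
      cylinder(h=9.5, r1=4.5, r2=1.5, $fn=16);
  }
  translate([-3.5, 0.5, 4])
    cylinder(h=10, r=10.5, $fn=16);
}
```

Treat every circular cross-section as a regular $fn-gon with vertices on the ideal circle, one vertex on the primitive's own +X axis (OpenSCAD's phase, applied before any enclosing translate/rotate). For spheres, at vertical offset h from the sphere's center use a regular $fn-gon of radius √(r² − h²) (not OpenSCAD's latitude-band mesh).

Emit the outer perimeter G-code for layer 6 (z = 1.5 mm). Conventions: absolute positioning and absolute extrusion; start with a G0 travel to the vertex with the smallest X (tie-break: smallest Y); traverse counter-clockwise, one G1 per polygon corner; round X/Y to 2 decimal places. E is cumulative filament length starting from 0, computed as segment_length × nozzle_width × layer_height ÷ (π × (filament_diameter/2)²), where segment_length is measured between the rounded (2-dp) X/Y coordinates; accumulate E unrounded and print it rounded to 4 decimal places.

At z = 1.5 mm: the r=3 sphere slices to a regular 16-gon of circumradius 2.598 (√(r²−h²) with h=1.5 from center); the cone at (-3, 13.5): at t=0.316 of its height the radius interpolates to r₁+(r₂−r₁)t = 3.553, giving a regular 16-gon of that circumradius; Taking the first minus the rest: starting from the r=3 sphere, the cone at (-3, 13.5) misses the remaining region (no effect) — 1 connected region; the cylinder at (-3.5, 0.5) is absent (z outside [4, 14]); Subtracting the remaining from the first: none of the subtracted shapes is present at this height, so that combined region is unchanged — 1 connected region. The outline is a single polygon with 16 vertices. Extrusion per mm of travel: 0.25 × 0.25 / (π × 0.875²) = 0.025984. Accumulating E over each segment gives final E = 0.4215.

G0 X-2.60 Y0.00 Z1.50
G1 X-2.40 Y-0.99 E0.0262
G1 X-1.84 Y-1.84 E0.0527
G1 X-0.99 Y-2.40 E0.0791
G1 X0.00 Y-2.60 E0.1054
G1 X0.99 Y-2.40 E0.1316
G1 X1.84 Y-1.84 E0.1581
G1 X2.40 Y-0.99 E0.1845
G1 X2.60 Y0.00 E0.2108
G1 X2.40 Y0.99 E0.2370
G1 X1.84 Y1.84 E0.2635
G1 X0.99 Y2.40 E0.2899
G1 X0.00 Y2.60 E0.3162
G1 X-0.99 Y2.40 E0.3424
G1 X-1.84 Y1.84 E0.3689
G1 X-2.40 Y0.99 E0.3953
G1 X-2.60 Y0.00 E0.4215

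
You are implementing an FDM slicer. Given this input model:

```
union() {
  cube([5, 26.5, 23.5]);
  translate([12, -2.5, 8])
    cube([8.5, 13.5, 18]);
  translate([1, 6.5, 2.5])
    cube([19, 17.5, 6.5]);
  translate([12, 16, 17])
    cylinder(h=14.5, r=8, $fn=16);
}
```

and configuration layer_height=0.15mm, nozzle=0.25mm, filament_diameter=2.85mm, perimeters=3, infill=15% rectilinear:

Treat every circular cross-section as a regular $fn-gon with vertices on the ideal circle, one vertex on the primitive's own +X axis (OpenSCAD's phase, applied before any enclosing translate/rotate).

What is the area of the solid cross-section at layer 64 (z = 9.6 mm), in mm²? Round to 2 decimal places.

247.25 mm²

At z = 9.6 mm: the cube is present — its section is the full 5×26.5 rectangle (area 132.50 mm²); the cube at (12, -2.5) is present — its section is the full 8.5×13.5 rectangle (area 114.75 mm²); the cube at (1, 6.5) is not intersected at this z (z outside [2.5, 9]); the cylinder at (12, 16) is not intersected at this z (z outside [17, 31.5]); Taking the union: the 2 present regions are separate (no shared area or edge), so areas and boundary lengths simply add and each stays a separate island — area = 247.25 mm². Overall, the cross-section has 2 separate islands. Net area = 247.25 mm².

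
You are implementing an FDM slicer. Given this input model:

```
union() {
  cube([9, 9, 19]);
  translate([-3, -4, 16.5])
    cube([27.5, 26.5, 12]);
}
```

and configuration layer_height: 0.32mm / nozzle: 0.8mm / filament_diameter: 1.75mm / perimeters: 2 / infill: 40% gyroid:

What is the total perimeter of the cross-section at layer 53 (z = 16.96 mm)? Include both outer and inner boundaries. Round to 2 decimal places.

108.00 mm

At z = 16.96 mm: the cube (footprint 9×9) is included at this height (perimeter 36.00 mm); the cube at (-3, -4) (footprint 27.5×26.5) is included at this height (perimeter 108.00 mm); Combining (union): the 9×9 cube lies entirely inside the 27.5×26.5 cube at (-3, -4), so the union is just the 27.5×26.5 cube at (-3, -4) — boundary = 108.00 mm. Overall, the cross-section is a single solid region. Total boundary length (outer) = 108.00 mm.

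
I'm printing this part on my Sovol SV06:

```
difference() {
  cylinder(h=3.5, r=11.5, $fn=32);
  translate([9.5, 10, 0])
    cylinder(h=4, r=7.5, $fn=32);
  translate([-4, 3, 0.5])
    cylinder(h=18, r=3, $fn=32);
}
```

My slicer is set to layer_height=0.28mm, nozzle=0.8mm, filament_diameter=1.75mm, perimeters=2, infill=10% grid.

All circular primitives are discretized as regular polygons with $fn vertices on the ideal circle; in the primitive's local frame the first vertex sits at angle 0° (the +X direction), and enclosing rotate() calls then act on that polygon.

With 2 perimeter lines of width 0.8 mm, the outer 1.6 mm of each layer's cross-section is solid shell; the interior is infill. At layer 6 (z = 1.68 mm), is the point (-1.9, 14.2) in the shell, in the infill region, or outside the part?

At z = 1.68 mm: the r=11.5 cylinder contributes a regular 32-gon of circumradius 11.5; the cylinder at (9.5, 10): section is a regular 32-gon, circumradius r=7.5; the r=3 cylinder at (-4, 3) gives a regular 32-gon of circumradius 3 (constant along its height); After the difference (first − rest): starting from the r=11.5 cylinder, the r=7.5 cylinder at (9.5, 10) partially overlaps it — only the 44.38 mm² overlap (of its 175.58 mm²) is removed, clipping the outline; the r=3 cylinder at (-4, 3) lies wholly inside it (removes its full 28.09 mm² and its 18.82 mm outline becomes a hole wall) — 1 connected region with 1 hole. Overall, the cross-section is one region with 1 hole. The nearest boundary edge runs (-2.24, 11.28)→(0.00, 11.50); distance from the point to it = 2.87 mm. The point is not inside any of the regions above, so it lies outside the cross-section (2.87 mm from the nearest boundary).

outside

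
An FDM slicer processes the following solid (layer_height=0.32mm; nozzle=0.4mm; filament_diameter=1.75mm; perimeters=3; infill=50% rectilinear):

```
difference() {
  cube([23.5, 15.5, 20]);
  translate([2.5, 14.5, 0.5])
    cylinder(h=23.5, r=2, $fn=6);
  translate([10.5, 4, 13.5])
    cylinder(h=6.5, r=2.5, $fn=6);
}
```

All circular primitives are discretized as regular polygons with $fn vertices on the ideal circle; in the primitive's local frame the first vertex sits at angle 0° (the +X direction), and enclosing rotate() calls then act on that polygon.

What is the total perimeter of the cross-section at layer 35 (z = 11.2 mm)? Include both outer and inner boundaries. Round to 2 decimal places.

83.46 mm

At z = 11.2 mm: the cube is present — its section is the full 23.5×15.5 rectangle (perimeter 78.00 mm); the cylinder at (2.5, 14.5): section is a regular 6-gon, circumradius r=2 (perimeter = 2·6·2.000·sin(180°/6) = 12.00 mm); the cylinder at (10.5, 4) is not intersected at this z (z outside [13.5, 20]); Subtracting the remaining from the first: starting from the 23.5×15.5 cube, the r=2 cylinder at (2.5, 14.5) partially overlaps it — only the 8.62 mm² overlap (of its 10.39 mm²) is removed, clipping the outline — boundary = 83.46 mm. Overall, the cross-section is a single solid region. Total boundary length (outer) = 83.46 mm.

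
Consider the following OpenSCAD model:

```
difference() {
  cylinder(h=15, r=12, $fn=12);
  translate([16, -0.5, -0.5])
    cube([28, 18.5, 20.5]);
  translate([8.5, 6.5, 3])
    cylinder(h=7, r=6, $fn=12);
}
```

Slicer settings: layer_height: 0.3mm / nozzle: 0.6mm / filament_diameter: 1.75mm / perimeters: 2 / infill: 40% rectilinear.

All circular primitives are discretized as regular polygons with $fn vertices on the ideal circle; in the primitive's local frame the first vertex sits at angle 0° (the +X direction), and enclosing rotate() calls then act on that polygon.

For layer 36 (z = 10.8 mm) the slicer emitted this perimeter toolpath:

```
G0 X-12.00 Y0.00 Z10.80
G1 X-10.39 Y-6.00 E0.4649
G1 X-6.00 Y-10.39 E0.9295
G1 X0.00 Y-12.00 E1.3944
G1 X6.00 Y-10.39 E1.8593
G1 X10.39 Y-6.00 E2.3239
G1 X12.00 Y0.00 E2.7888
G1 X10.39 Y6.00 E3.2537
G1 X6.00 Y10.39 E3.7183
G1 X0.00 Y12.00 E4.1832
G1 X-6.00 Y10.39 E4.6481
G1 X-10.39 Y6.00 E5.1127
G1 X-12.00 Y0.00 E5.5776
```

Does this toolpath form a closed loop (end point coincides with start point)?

Start point (G0): (-12.00, 0.00). End point (last G1): the path returns to the start — closed.

yes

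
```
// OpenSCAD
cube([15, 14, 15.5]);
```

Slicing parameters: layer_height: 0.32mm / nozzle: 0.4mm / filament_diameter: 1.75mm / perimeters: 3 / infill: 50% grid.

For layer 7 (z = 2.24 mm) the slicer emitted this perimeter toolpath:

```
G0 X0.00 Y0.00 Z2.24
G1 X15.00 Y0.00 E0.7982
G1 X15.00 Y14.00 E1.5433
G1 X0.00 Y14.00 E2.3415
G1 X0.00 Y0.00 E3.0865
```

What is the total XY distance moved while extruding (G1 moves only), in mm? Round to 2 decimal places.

Sum the Euclidean lengths of each G1 segment: total = 58.00 mm.

58.00 mm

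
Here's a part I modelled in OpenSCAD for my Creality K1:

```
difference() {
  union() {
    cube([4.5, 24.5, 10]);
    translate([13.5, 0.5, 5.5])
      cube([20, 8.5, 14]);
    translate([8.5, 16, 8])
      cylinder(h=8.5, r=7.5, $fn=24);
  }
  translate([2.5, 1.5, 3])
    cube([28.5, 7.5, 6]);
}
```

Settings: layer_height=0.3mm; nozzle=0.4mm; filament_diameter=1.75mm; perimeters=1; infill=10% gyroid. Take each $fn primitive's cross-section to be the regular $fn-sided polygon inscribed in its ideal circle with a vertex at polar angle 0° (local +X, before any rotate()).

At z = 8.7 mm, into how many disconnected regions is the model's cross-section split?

At z = 8.7 mm: the cube (footprint 4.5×24.5) is included at this height; the 20×8.5 cube at (13.5, 0.5) contributes its full rectangle; the r=7.5 cylinder at (8.5, 16) gives a regular 24-gon of circumradius 7.5 (constant along its height); Merging all regions: the regions partially overlap (shared area 30.68 mm²), so overlapping operands fuse into one piece — 2 connected regions; the cube at (2.5, 1.5) is present — its section is the full 28.5×7.5 rectangle; Subtracting the remaining from the first: starting from the result so far, the 28.5×7.5 cube at (2.5, 1.5) partially overlaps it — only the 147.84 mm² overlap (of its 213.75 mm²) is removed, clipping the outline — 2 connected regions. The result has 2 disconnected regions.

2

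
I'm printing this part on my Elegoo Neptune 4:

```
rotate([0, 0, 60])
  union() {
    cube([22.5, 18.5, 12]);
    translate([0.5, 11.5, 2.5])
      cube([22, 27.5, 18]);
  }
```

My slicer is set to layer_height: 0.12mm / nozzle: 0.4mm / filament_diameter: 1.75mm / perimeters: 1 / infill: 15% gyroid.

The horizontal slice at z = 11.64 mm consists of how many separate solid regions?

1

At z = 11.64 mm: the 22.5×18.5 cube contributes its full rectangle; the cube at (0.5, 11.5) is present — its section is the full 22×27.5 rectangle; Taking the union: the regions partially overlap (shared area 154.00 mm²), so overlapping operands fuse into one piece — 1 connected region; (whole slice rotated 60° about Z — lengths, areas and connectivity unchanged). The result has 1 disconnected region.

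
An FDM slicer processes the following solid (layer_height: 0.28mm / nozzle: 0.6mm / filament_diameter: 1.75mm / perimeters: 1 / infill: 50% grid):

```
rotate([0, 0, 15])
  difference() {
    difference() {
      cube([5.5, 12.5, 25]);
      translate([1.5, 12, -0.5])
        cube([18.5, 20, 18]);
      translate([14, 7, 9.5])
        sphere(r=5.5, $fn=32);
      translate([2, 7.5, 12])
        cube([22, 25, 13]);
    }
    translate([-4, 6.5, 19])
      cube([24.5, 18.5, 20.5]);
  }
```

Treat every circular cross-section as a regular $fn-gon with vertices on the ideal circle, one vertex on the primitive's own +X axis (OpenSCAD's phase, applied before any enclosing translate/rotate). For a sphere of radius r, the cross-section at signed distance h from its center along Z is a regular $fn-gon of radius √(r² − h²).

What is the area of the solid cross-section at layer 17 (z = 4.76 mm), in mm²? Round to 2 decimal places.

At z = 4.76 mm: the cube is present — its section is the full 5.5×12.5 rectangle (area 68.75 mm²); the 18.5×20 cube at (1.5, 12) contributes its full rectangle (area 370.00 mm²); the r=5.5 sphere at (14, 7) slices to a regular 32-gon of circumradius 2.790 (√(r²−h²) with h=4.74 from center) (area = (32/2)·2.790²·sin(360°/32) = 24.29 mm²); the cube at (2, 7.5) does not reach this height (z outside [12, 25]); Taking the first minus the rest: starting from the 5.5×12.5 cube (68.75 mm²), the 18.5×20 cube at (1.5, 12) partially overlaps it — only the 2.00 mm² overlap (of its 370.00 mm²) is removed, clipping the outline; the r=5.5 sphere at (14, 7) misses the remaining region (no effect) — area = 66.75 mm²; the cube at (-4, 6.5) does not reach this height (z outside [19, 39.5]); After the difference (first − rest): none of the subtracted shapes is present at this height, so the result so far is unchanged — area = 66.75 mm²; (rotated 15° about Z; rotation is an isometry so areas/perimeters/island counts are preserved). Overall, the cross-section is a single solid region. Net area = 66.75 mm².

66.75 mm²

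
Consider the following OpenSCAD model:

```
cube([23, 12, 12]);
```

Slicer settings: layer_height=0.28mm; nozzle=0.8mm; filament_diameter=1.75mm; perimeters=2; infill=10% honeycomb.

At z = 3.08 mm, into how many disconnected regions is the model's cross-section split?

At z = 3.08 mm: the cube (footprint 23×12) is included at this height. The result has 1 disconnected region.

1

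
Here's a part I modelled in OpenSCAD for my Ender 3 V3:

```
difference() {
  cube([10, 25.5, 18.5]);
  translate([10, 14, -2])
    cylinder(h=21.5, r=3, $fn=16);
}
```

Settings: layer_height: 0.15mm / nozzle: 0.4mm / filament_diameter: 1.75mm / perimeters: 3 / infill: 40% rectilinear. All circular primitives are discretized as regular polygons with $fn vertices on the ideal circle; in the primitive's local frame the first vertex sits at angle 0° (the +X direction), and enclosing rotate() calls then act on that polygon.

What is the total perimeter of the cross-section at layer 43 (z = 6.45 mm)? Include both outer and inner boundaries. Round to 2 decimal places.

74.36 mm

At z = 6.45 mm: the cube is present — its section is the full 10×25.5 rectangle (perimeter 71.00 mm); the r=3 cylinder at (10, 14) contributes a regular 16-gon of circumradius 3 (perimeter = 2·16·3.000·sin(180°/16) = 18.73 mm); Taking the first minus the rest: starting from the 10×25.5 cube, the r=3 cylinder at (10, 14) partially overlaps it — only the 13.78 mm² overlap (of its 27.55 mm²) is removed, clipping the outline — boundary = 74.36 mm. Overall, the cross-section is a single solid region. Total boundary length (outer) = 74.36 mm.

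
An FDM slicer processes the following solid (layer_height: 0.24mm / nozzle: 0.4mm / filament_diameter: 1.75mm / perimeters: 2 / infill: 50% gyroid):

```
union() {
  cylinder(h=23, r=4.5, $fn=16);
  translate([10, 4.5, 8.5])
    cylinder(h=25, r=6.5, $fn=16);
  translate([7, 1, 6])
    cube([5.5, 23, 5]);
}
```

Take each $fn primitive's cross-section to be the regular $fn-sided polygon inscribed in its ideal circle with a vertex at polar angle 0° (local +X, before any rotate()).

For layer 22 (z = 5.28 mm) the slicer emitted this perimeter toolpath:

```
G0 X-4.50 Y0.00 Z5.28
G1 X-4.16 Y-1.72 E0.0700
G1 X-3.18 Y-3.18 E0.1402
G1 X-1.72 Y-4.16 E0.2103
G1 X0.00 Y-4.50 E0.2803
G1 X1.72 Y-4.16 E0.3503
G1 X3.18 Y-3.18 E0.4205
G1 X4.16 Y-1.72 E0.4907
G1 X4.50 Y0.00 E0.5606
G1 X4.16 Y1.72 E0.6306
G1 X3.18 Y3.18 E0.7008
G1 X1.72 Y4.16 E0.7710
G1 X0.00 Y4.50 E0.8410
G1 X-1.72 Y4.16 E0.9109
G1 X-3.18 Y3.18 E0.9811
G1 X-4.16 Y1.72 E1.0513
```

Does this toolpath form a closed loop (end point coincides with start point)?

Start point (G0): (-4.50, 0.00). End point (last G1): the path does not return to the start — open.

no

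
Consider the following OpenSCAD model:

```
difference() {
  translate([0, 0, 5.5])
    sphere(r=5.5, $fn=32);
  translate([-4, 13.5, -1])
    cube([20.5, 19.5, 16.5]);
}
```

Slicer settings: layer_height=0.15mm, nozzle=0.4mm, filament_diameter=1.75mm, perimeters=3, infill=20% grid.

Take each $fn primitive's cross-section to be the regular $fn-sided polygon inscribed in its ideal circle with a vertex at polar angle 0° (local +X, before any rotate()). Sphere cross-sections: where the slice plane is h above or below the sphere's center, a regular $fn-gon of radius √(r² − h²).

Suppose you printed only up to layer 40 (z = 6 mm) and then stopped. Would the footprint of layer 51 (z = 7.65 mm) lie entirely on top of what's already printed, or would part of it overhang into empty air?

entirely on top

Compare the two slices. At z = 6: the sphere: section is a regular 32-gon, circumradius = √(r²−h²) = √(5.5²−0.5²) = 5.477 (area = (32/2)·5.477²·sin(360°/32) = 93.64 mm²); the cube at (-4, 13.5) is present — its section is the full 20.5×19.5 rectangle (area 399.75 mm²); Subtracting the remaining from the first: starting from the r=5.5 sphere (93.64 mm²), the 20.5×19.5 cube at (-4, 13.5) misses the remaining region (no effect) — area = 93.64 mm². At z = 7.65: the r=5.5 sphere slices to a regular 32-gon of circumradius 5.062 (√(r²−h²) with h=2.15 from center) (area = (32/2)·5.062²·sin(360°/32) = 79.99 mm²); the cube at (-4, 13.5) (footprint 20.5×19.5) is included at this height (area 399.75 mm²); Taking the first minus the rest: starting from the r=5.5 sphere (79.99 mm²), the 20.5×19.5 cube at (-4, 13.5) misses the remaining region (no effect) — area = 79.99 mm². Checking containment: the cross-section at z = 7.65 is a subset of the cross-section at z = 6.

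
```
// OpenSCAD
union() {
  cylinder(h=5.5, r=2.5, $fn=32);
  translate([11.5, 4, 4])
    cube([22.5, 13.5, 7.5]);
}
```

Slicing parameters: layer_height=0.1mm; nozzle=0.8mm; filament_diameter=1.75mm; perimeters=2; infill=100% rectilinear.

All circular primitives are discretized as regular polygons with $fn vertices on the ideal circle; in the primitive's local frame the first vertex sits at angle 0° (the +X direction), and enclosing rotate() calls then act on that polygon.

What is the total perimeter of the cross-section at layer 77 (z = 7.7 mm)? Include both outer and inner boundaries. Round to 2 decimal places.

At z = 7.7 mm: the cylinder does not reach this height (z outside [0, 5.5]); the cube at (11.5, 4) (footprint 22.5×13.5) is included at this height (perimeter 72.00 mm); Combining (union): only the 22.5×13.5 cube at (11.5, 4) is present, so the union is just that shape — boundary = 72.00 mm. Overall, the cross-section is a single solid region. Total boundary length (outer) = 72.00 mm.

72.00 mm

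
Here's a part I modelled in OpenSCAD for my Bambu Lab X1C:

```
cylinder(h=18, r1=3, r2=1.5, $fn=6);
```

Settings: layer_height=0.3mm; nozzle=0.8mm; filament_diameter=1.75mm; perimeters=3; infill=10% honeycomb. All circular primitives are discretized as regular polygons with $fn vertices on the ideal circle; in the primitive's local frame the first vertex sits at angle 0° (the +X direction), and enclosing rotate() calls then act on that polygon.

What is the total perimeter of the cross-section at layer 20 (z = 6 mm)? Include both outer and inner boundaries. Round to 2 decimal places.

At z = 6 mm: the cone contributes a regular 6-gon of circumradius 2.500 (interpolated between r1=3 and r2=1.5 at t=0.333) (perimeter = 2·6·2.500·sin(180°/6) = 15.00 mm). Overall, the cross-section is a single solid region. Total boundary length (outer) = 15.00 mm.

15.00 mm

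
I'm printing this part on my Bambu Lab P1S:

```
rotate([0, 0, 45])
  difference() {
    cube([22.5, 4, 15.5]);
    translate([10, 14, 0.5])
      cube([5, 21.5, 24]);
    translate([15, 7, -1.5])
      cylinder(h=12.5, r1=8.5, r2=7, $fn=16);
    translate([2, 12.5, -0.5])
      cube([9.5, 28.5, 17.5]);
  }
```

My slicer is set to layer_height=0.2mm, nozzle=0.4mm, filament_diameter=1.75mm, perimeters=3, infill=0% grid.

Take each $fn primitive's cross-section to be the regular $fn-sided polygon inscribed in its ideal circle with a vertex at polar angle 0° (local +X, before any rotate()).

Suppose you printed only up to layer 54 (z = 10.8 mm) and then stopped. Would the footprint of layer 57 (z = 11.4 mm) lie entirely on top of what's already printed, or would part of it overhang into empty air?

part overhangs

Compare the two slices. At z = 10.8: the cube is present — its section is the full 22.5×4 rectangle (area 90.00 mm²); the cube at (10, 14) is present — its section is the full 5×21.5 rectangle (area 107.50 mm²); the cone at (15, 7): at t=0.984 of its height the radius interpolates to r₁+(r₂−r₁)t = 7.024, giving a regular 16-gon of that circumradius (area = (16/2)·7.024²·sin(360°/16) = 151.04 mm²); the 9.5×28.5 cube at (2, 12.5) contributes its full rectangle (area 270.75 mm²); Subtracting the remaining from the first: starting from the 22.5×4 cube (90.00 mm²), the 5×21.5 cube at (10, 14) misses the remaining region (no effect); the cone at (15, 7) partially overlaps it — only the 35.21 mm² overlap (of its 151.04 mm²) is removed, clipping the outline; the 9.5×28.5 cube at (2, 12.5) misses the remaining region (no effect) — area = 54.79 mm²; (rotated 45° about Z; rotation is an isometry so areas/perimeters/island counts are preserved). At z = 11.4: the 22.5×4 cube contributes its full rectangle (area 90.00 mm²); the cube at (10, 14) is present — its section is the full 5×21.5 rectangle (area 107.50 mm²); the cone at (15, 7) is not intersected at this z (z outside [-1.5, 11]); the cube at (2, 12.5) (footprint 9.5×28.5) is included at this height (area 270.75 mm²); After the difference (first − rest): starting from the 22.5×4 cube (90.00 mm²), the 5×21.5 cube at (10, 14) misses the remaining region (no effect); the 9.5×28.5 cube at (2, 12.5) misses the remaining region (no effect) — area = 90.00 mm²; (whole slice rotated 45° about Z — lengths, areas and connectivity unchanged). Checking containment: at z = 11.4 the cross-section extends beyond the z = 10.8 cross-section by about 35.21 mm².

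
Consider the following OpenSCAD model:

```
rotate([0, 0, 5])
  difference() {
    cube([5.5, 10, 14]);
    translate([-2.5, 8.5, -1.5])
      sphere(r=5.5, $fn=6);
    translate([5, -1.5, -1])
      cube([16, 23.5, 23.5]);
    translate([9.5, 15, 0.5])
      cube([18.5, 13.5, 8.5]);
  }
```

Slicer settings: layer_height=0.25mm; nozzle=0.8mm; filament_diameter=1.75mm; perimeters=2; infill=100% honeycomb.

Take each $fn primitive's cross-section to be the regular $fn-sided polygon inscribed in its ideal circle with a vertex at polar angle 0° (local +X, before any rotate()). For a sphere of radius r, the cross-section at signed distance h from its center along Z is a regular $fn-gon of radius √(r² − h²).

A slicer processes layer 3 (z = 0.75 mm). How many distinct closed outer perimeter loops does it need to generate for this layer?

1

At z = 0.75 mm: the cube is present — its section is the full 5.5×10 rectangle; the r=5.5 sphere at (-2.5, 8.5) contributes a regular 6-gon of circumradius √(5.5²−2.25²) = 5.019; the cube at (5, -1.5) is present — its section is the full 16×23.5 rectangle; the 18.5×13.5 cube at (9.5, 15) contributes its full rectangle; Subtracting the remaining from the first: starting from the 5.5×10 cube, the r=5.5 sphere at (-2.5, 8.5) partially overlaps it — only the 8.62 mm² overlap (of its 65.44 mm²) is removed, clipping the outline; the 16×23.5 cube at (5, -1.5) partially overlaps it — only the 5.00 mm² overlap (of its 376.00 mm²) is removed, clipping the outline; the 18.5×13.5 cube at (9.5, 15) misses the remaining region (no effect) — 1 connected region; (rotated 5° about Z; rotation is an isometry so areas/perimeters/island counts are preserved). The result has 1 disconnected region.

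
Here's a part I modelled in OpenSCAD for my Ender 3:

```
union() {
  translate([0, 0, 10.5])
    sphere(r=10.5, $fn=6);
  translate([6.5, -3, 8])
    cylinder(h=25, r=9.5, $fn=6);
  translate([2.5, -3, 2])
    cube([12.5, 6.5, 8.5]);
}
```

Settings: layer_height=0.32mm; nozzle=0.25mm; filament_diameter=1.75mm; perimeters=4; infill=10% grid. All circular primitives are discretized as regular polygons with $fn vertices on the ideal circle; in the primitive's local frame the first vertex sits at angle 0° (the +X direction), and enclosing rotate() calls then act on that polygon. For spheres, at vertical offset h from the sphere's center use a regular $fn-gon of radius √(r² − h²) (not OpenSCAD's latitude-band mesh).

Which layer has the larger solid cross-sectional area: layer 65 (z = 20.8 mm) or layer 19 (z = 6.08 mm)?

Layer 65 (z = 20.8): the r=10.5 sphere contributes a regular 6-gon of circumradius √(10.5²−10.3²) = 2.040 (area = (6/2)·2.040²·sin(360°/6) = 10.81 mm²); the r=9.5 cylinder at (6.5, -3) contributes a regular 6-gon of circumradius 9.5 (area = (6/2)·9.500²·sin(360°/6) = 234.48 mm²); the cube at (2.5, -3) is not intersected at this z (z outside [2, 10.5]); Taking the union: the regions partially overlap — summed areas 245.28 mm² minus the doubly-counted overlap 9.19 mm² gives 236.10 mm² — area = 236.10 mm². So its area = 236.10 mm². Layer 19 (z = 6.08): the r=10.5 sphere slices to a regular 6-gon of circumradius 9.524 (√(r²−h²) with h=4.42 from center) (area = (6/2)·9.524²·sin(360°/6) = 235.68 mm²); the cylinder at (6.5, -3) does not reach this height (z outside [8, 33]); the cube at (2.5, -3) is present — its section is the full 12.5×6.5 rectangle (area 81.25 mm²); Taking the union: the regions partially overlap — summed areas 316.93 mm² minus the doubly-counted overlap 39.52 mm² gives 277.41 mm² — area = 277.41 mm². So its area = 277.41 mm². Layer 19 is larger (277.41 vs 236.10 mm²).

layer 19 (z = 6.08 mm)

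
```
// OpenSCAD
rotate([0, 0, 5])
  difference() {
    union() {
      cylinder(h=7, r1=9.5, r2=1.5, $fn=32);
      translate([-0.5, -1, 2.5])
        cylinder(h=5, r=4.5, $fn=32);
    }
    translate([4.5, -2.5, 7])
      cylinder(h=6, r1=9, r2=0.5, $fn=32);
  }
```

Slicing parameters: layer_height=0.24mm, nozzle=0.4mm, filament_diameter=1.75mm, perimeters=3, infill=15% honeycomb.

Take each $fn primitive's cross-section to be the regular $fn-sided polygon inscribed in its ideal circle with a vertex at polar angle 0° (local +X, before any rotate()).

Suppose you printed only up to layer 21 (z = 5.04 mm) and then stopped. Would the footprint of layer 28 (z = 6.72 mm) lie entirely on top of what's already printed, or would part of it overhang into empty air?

entirely on top

Compare the two slices. At z = 5.04: the cone: at t=0.720 of its height the radius interpolates to r₁+(r₂−r₁)t = 3.740, giving a regular 32-gon of that circumradius (area = (32/2)·3.740²·sin(360°/32) = 43.66 mm²); the r=4.5 cylinder at (-0.5, -1) gives a regular 32-gon of circumradius 4.5 (constant along its height) (area = (32/2)·4.500²·sin(360°/32) = 63.21 mm²); Combining (union): the regions partially overlap — summed areas 106.87 mm² minus the doubly-counted overlap 42.06 mm² gives 64.81 mm² — area = 64.81 mm²; the cone at (4.5, -2.5) is absent (z outside [7, 13]); Taking the first minus the rest: none of the subtracted shapes is present at this height, so that combined region is unchanged — area = 64.81 mm²; (whole slice rotated 5° about Z — lengths, areas and connectivity unchanged). At z = 6.72: the cone: at t=0.960 of its height the radius interpolates to r₁+(r₂−r₁)t = 1.820, giving a regular 32-gon of that circumradius (area = (32/2)·1.820²·sin(360°/32) = 10.34 mm²); the cylinder at (-0.5, -1): section is a regular 32-gon, circumradius r=4.5 (area = (32/2)·4.500²·sin(360°/32) = 63.21 mm²); Merging all regions: the cone lies entirely inside the r=4.5 cylinder at (-0.5, -1), so the union is just the r=4.5 cylinder at (-0.5, -1) — area = 63.21 mm²; the cone at (4.5, -2.5) is not intersected at this z (z outside [7, 13]); Taking the first minus the rest: none of the subtracted shapes is present at this height, so the result so far is unchanged — area = 63.21 mm²; (rotated 5° about Z; rotation is an isometry so areas/perimeters/island counts are preserved). Checking containment: the cross-section at z = 6.72 is a subset of the cross-section at z = 5.04.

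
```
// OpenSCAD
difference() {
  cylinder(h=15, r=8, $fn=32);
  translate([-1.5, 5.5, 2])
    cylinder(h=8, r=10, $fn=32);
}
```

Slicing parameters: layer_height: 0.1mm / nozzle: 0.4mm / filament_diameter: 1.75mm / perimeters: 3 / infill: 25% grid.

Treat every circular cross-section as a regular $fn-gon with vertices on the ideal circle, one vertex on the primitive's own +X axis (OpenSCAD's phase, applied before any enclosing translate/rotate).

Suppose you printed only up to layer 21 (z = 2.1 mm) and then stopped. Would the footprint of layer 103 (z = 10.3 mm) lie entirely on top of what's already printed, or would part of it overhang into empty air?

part overhangs

Compare the two slices. At z = 2.1: the cylinder: section is a regular 32-gon, circumradius r=8 (area = (32/2)·8.000²·sin(360°/32) = 199.77 mm²); the r=10 cylinder at (-1.5, 5.5) contributes a regular 32-gon of circumradius 10 (area = (32/2)·10.000²·sin(360°/32) = 312.14 mm²); Taking the first minus the rest: starting from the r=8 cylinder (199.77 mm²), the r=10 cylinder at (-1.5, 5.5) partially overlaps it — only the 148.79 mm² overlap (of its 312.14 mm²) is removed, clipping the outline — area = 50.98 mm². At z = 10.3: the r=8 cylinder gives a regular 32-gon of circumradius 8 (constant along its height) (area = (32/2)·8.000²·sin(360°/32) = 199.77 mm²); the cylinder at (-1.5, 5.5) does not reach this height (z outside [2, 10]); Subtracting the remaining from the first: none of the subtracted shapes is present at this height, so the r=8 cylinder is unchanged — area = 199.77 mm². Checking containment: at z = 10.3 the cross-section extends beyond the z = 2.1 cross-section by about 148.79 mm².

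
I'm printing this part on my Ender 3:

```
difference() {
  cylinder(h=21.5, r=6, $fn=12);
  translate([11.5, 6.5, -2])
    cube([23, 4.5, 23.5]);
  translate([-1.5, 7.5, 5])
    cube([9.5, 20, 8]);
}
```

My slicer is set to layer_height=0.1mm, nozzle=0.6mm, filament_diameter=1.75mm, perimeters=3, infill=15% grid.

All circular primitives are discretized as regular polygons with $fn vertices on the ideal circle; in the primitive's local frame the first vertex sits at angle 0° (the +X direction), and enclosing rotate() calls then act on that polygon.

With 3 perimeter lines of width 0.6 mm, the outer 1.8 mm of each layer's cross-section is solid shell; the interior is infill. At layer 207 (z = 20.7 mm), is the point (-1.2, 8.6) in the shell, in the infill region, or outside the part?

At z = 20.7 mm: the r=6 cylinder contributes a regular 12-gon of circumradius 6; the 23×4.5 cube at (11.5, 6.5) contributes its full rectangle; the cube at (-1.5, 7.5) is not intersected at this z (z outside [5, 13]); Taking the first minus the rest: starting from the r=6 cylinder, the 23×4.5 cube at (11.5, 6.5) misses the remaining region (no effect) — 1 connected region. Overall, the cross-section is a single solid region. The nearest boundary edge runs (-3.00, 5.20)→(0.00, 6.00); distance from the point to it = 2.82 mm. The point is not inside any of the regions above, so it lies outside the cross-section (2.82 mm from the nearest boundary).

outside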